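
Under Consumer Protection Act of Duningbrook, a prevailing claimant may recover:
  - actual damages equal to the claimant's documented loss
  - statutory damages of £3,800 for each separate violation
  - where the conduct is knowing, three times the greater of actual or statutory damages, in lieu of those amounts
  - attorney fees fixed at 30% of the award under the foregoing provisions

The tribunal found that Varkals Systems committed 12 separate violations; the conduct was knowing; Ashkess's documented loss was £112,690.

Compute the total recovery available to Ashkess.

Statutory damages: 12 × £3,800 = £45,600
Greater of actual damages (£112,690) or statutory damages (£45,600): £112,690
Trebled: 3 × £112,690 = £338,070
Attorney fees: 30% of £338,070 = £101,421
Total recovery: £338,070 + £101,421 = £439,491

£439,491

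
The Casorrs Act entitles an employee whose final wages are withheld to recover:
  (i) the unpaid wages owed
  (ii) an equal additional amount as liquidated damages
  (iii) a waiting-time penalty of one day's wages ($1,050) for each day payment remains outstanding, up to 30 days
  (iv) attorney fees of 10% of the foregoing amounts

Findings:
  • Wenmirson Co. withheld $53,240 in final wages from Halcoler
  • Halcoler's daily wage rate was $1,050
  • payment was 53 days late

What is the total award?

Liquidated damages (equal amount): $53,240
Penalty days: min(53, 30) = 30
Waiting-time penalty: 30 × $1,050 = $31,500
Subtotal: $53,240 + $53,240 + $31,500 = $137,980
Attorney fees: 10% of $137,980 = $13,798
Total award: $137,980 + $13,798 = $151,778

$151,778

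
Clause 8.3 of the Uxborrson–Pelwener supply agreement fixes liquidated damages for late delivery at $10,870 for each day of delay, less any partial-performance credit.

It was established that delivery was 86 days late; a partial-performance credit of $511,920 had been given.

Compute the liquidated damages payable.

Liquidated damages: $422,900

Per-day damages: 86 × $10,870 = $934,820
Less partial-performance credit: $934,820 − $511,920 = $422,900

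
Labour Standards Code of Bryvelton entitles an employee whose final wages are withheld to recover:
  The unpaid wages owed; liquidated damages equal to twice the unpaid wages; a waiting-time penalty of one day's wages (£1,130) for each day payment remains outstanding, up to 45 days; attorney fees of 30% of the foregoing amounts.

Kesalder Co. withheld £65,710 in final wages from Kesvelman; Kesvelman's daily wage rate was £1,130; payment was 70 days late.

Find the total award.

Total award: £322,374

Doubled: 2 × £65,710 = £131,420
Penalty days: min(70, 45) = 45
Waiting-time penalty: 45 × £1,130 = £50,850
Subtotal: £65,710 + £131,420 + £50,850 = £247,980
Attorney fees: 30% of £247,980 = £74,394
Total award: £247,980 + £74,394 = £322,374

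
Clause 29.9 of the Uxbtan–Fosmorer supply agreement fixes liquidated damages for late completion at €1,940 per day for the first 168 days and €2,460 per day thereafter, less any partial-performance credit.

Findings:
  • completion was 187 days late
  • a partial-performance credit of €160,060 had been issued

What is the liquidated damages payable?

€212,600

First 168 days: 168 × €1,940 = €325,920
Remaining days: (187 − 168) × €2,460 = €46,740
Accrued per-day damages: €325,920 + €46,740 = €372,660
Less partial-performance credit: €372,660 − €160,060 = €212,600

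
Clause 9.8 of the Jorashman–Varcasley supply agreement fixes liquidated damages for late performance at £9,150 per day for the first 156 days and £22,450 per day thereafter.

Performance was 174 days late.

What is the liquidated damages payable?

First 156 days: 156 × £9,150 = £1,427,400
Remaining days: (174 − 156) × £22,450 = £404,100
Accrued per-day damages: £1,427,400 + £404,100 = £1,831,500

£1,831,500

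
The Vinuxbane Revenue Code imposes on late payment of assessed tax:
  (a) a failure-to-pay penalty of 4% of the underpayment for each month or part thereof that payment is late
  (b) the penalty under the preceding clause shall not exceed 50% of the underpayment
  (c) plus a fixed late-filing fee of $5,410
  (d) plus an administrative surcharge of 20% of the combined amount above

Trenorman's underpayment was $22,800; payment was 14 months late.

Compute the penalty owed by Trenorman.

Accrued rate: 4% × 14 = 56%, capped at 50% → 50%
Failure-to-pay penalty: 50% of $22,800 = $11,400
Penalty before surcharge: $11,400 + $5,410 = $16,810
Administrative surcharge: 20% of $16,810 = $3,362
Total penalty: $16,810 + $3,362 = $20,172

$20,172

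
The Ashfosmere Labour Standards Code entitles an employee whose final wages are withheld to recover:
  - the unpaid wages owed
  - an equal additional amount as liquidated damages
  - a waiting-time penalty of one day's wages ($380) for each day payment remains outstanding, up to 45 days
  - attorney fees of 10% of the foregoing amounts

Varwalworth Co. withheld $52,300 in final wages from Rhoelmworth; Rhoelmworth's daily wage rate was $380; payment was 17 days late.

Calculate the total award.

$122,166

Liquidated damages (equal amount): $52,300
Penalty days: min(17, 45) = 17
Waiting-time penalty: 17 × $380 = $6,460
Subtotal: $52,300 + $52,300 + $6,460 = $111,060
Attorney fees: 10% of $111,060 = $11,106
Total award: $111,060 + $11,106 = $122,166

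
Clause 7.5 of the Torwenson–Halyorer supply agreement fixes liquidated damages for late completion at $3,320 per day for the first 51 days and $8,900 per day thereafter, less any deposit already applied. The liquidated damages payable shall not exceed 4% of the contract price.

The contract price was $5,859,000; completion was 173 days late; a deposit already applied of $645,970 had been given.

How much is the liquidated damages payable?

$234,360

First 51 days: 51 × $3,320 = $169,320
Remaining days: (173 − 51) × $8,900 = $1,085,800
Accrued per-day damages: $169,320 + $1,085,800 = $1,255,120
Less deposit already applied: $1,255,120 − $645,970 = $609,150
Cap: 4% of $5,859,000 = $234,360
Cap at $234,360: $609,150 exceeds the cap → $234,360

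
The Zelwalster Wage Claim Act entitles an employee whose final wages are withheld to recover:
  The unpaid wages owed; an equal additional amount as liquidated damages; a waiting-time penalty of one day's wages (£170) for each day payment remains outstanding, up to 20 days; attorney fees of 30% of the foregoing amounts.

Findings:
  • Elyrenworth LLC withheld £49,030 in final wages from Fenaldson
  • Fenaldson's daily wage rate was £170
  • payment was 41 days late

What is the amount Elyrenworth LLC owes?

Liquidated damages (equal amount): £49,030
Penalty days: min(41, 20) = 20
Waiting-time penalty: 20 × £170 = £3,400
Subtotal: £49,030 + £49,030 + £3,400 = £101,460
Attorney fees: 30% of £101,460 = £30,438
Total award: £101,460 + £30,438 = £131,898

£131,898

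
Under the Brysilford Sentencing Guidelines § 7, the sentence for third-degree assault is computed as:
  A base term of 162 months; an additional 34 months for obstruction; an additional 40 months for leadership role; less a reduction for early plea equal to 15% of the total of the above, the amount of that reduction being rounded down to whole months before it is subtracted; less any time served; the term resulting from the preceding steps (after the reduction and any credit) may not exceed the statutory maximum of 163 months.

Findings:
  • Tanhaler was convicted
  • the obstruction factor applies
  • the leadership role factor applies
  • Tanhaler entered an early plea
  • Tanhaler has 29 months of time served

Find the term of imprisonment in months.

163 months

Obstruction enhancement: +34 months
Leadership role enhancement: +40 months
Adjusted term: 162 months + 34 months + 40 months = 236 months
Early plea reduction: 15% of 236 months = 35 months (rounded down)
After reduction: 236 − 35 = 201 months
Less time served: 201 months − 29 months = 172 months
Cap at 163 months: 172 months exceeds the cap → 163 months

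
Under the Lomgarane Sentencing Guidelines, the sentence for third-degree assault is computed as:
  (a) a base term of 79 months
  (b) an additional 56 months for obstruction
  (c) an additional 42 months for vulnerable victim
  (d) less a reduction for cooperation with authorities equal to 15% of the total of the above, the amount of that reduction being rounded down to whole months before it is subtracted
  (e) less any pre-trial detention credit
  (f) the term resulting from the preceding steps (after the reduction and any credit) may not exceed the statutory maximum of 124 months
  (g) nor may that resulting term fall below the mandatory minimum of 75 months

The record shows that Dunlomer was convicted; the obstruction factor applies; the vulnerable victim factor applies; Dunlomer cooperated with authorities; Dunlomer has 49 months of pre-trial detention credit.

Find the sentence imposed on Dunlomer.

Obstruction enhancement: +56 months
Vulnerable victim enhancement: +42 months
Adjusted term: 79 months + 56 months + 42 months = 177 months
Cooperation with authorities reduction: 15% of 177 months = 26 months (rounded down)
After reduction: 177 − 26 = 151 months
Less pre-trial detention credit: 151 months − 49 months = 102 months
Cap at 124 months: 102 months is within the cap, no reduction.
Minimum 75 months: 102 months meets the minimum, no increase.

102 months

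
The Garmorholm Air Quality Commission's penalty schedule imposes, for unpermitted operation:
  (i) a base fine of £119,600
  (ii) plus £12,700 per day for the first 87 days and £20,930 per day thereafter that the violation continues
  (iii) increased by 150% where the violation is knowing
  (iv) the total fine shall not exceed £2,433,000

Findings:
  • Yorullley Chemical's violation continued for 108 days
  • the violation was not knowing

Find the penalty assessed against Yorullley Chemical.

£1,664,030

First 87 days: 87 × £12,700 = £1,104,900
Remaining days: (108 − 87) × £20,930 = £439,530
Per-day component: £1,104,900 + £439,530 = £1,544,430
Base plus per-day: £119,600 + £1,544,430 = £1,664,030
The violation was not knowing: no 150% increase.
Cap at £2,433,000: £1,664,030 is within the cap, no reduction.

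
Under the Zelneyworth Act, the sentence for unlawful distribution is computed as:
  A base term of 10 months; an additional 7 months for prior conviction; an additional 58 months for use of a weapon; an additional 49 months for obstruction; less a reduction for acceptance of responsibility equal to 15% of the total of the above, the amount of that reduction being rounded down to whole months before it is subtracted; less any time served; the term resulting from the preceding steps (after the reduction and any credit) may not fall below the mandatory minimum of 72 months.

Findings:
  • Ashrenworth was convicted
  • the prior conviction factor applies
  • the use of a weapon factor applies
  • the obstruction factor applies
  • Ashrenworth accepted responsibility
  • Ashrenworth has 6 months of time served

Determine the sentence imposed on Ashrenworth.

Prior conviction enhancement: +7 months
Use of a weapon enhancement: +58 months
Obstruction enhancement: +49 months
Adjusted term: 10 months + 7 months + 58 months + 49 months = 124 months
Acceptance of responsibility reduction: 15% of 124 months = 18 months (rounded down)
After reduction: 124 − 18 = 106 months
Less time served: 106 months − 6 months = 100 months
Minimum 72 months: 100 months meets the minimum, no increase.

Sentence: 100 months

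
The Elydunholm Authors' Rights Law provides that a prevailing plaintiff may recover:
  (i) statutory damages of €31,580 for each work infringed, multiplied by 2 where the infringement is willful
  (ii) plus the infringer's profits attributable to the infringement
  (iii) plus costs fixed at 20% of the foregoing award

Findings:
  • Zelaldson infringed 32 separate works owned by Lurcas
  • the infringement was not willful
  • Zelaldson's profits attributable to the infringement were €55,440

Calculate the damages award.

€1,279,200

Statutory damages: 32 × €31,580 = €1,010,560
Infringement not willful: no ×2 enhancement.
Combined award: €1,010,560 + €55,440 = €1,066,000
Costs: 20% of €1,066,000 = €213,200
Award plus costs: €1,066,000 + €213,200 = €1,279,200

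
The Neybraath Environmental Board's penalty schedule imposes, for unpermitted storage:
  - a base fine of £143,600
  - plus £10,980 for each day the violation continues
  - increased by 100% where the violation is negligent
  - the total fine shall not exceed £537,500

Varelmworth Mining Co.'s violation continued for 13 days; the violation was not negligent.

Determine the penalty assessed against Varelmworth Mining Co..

Per-day component: 13 × £10,980 = £142,740
Base plus per-day: £143,600 + £142,740 = £286,340
The violation was not negligent: no 100% increase.
Cap at £537,500: £286,340 is within the cap, no reduction.

£286,340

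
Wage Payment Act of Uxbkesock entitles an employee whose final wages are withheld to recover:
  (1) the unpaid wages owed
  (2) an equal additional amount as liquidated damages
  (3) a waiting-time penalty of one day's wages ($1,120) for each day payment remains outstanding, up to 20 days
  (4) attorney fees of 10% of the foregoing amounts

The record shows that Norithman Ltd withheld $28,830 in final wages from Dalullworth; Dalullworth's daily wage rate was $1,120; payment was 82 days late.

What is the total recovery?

$88,066

Liquidated damages (equal amount): $28,830
Penalty days: min(82, 20) = 20
Waiting-time penalty: 20 × $1,120 = $22,400
Subtotal: $28,830 + $28,830 + $22,400 = $80,060
Attorney fees: 10% of $80,060 = $8,006
Total award: $80,060 + $8,006 = $88,066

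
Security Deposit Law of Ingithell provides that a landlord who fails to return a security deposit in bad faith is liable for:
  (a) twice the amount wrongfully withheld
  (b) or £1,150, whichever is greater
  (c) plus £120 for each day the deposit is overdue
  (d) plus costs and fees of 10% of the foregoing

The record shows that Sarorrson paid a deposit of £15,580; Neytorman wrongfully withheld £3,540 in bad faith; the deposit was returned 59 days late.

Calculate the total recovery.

Doubled: 2 × £3,540 = £7,080
Minimum £1,150: £7,080 meets the minimum, no increase.
Late-return penalty: 59 × £120 = £7,080
Damages plus late penalty: £7,080 + £7,080 = £14,160
Costs and fees: 10% of £14,160 = £1,416
Total recovery: £14,160 + £1,416 = £15,576

£15,576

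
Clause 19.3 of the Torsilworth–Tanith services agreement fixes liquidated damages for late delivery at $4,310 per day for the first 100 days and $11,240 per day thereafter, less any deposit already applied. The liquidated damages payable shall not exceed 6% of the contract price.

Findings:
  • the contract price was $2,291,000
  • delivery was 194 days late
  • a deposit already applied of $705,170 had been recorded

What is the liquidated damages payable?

First 100 days: 100 × $4,310 = $431,000
Remaining days: (194 − 100) × $11,240 = $1,056,560
Accrued per-day damages: $431,000 + $1,056,560 = $1,487,560
Less deposit already applied: $1,487,560 − $705,170 = $782,390
Cap: 6% of $2,291,000 = $137,460
Cap at $137,460: $782,390 exceeds the cap → $137,460

$137,460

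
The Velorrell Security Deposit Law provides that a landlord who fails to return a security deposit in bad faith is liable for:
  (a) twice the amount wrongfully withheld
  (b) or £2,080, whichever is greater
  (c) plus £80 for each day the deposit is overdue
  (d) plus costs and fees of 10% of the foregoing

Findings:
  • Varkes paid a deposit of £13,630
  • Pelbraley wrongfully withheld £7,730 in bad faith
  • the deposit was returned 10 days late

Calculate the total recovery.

Doubled: 2 × £7,730 = £15,460
Minimum £2,080: £15,460 meets the minimum, no increase.
Late-return penalty: 10 × £80 = £800
Damages plus late penalty: £15,460 + £800 = £16,260
Costs and fees: 10% of £16,260 = £1,626
Total recovery: £16,260 + £1,626 = £17,886

£17,886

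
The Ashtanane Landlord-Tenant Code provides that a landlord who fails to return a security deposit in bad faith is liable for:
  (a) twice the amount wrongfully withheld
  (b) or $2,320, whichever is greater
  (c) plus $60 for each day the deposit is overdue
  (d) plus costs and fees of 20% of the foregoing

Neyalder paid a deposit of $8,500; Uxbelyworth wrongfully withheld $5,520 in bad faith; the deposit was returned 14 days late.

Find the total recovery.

Doubled: 2 × $5,520 = $11,040
Minimum $2,320: $11,040 meets the minimum, no increase.
Late-return penalty: 14 × $60 = $840
Damages plus late penalty: $11,040 + $840 = $11,880
Costs and fees: 20% of $11,880 = $2,376
Total recovery: $11,880 + $2,376 = $14,256

Recovery: $14,256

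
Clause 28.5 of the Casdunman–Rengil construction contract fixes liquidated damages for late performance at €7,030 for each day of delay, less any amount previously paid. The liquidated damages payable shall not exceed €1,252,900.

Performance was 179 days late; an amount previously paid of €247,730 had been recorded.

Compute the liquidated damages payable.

Per-day damages: 179 × €7,030 = €1,258,370
Less amount previously paid: €1,258,370 − €247,730 = €1,010,640
Cap at €1,252,900: €1,010,640 is within the cap, no reduction.

€1,010,640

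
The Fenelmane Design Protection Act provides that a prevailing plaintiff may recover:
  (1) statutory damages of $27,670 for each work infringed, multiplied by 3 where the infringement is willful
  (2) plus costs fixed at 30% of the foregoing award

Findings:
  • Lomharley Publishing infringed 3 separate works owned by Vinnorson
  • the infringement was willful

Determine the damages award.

$323,739

Statutory damages: 3 × $27,670 = $83,010
Trebled: 3 × $83,010 = $249,030
Costs: 30% of $249,030 = $74,709
Award plus costs: $249,030 + $74,709 = $323,739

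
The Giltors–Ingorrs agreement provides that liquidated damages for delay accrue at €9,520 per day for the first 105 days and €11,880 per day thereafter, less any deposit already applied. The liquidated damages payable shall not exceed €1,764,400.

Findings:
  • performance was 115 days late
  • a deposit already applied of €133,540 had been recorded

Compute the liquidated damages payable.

€984,860

First 105 days: 105 × €9,520 = €999,600
Remaining days: (115 − 105) × €11,880 = €118,800
Accrued per-day damages: €999,600 + €118,800 = €1,118,400
Less deposit already applied: €1,118,400 − €133,540 = €984,860
Cap at €1,764,400: €984,860 is within the cap, no reduction.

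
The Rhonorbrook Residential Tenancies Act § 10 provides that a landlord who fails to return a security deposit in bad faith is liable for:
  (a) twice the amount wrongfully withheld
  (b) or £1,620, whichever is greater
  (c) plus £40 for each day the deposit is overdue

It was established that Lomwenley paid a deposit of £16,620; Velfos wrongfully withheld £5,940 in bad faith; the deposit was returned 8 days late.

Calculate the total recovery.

Doubled: 2 × £5,940 = £11,880
Minimum £1,620: £11,880 meets the minimum, no increase.
Late-return penalty: 8 × £40 = £320
Damages plus late penalty: £11,880 + £320 = £12,200

£12,200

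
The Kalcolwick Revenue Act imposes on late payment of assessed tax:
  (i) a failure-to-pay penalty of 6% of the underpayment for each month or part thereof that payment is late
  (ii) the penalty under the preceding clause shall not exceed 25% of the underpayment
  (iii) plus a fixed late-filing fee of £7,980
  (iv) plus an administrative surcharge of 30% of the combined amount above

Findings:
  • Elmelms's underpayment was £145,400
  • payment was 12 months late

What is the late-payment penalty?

Accrued rate: 6% × 12 = 72%, capped at 25% → 25%
Failure-to-pay penalty: 25% of £145,400 = £36,350
Penalty before surcharge: £36,350 + £7,980 = £44,330
Administrative surcharge: 30% of £44,330 = £13,299
Total penalty: £44,330 + £13,299 = £57,629

£57,629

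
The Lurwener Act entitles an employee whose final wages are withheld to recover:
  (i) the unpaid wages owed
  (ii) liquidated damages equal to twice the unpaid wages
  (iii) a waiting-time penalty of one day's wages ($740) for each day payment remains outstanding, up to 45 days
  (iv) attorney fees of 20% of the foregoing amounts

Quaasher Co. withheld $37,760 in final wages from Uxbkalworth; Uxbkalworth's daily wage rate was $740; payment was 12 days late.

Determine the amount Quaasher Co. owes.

Doubled: 2 × $37,760 = $75,520
Penalty days: min(12, 45) = 12
Waiting-time penalty: 12 × $740 = $8,880
Subtotal: $37,760 + $75,520 + $8,880 = $122,160
Attorney fees: 20% of $122,160 = $24,432
Total award: $122,160 + $24,432 = $146,592

$146,592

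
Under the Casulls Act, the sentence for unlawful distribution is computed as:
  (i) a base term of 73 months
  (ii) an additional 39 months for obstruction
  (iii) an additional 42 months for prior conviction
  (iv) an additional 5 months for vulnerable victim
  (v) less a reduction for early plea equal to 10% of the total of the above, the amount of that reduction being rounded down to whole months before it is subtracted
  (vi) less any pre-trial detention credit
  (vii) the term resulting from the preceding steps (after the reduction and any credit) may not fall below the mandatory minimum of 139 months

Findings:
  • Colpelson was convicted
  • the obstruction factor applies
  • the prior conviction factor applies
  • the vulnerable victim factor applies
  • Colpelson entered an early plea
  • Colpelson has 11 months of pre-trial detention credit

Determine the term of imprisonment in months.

Obstruction enhancement: +39 months
Prior conviction enhancement: +42 months
Vulnerable victim enhancement: +5 months
Adjusted term: 73 months + 39 months + 42 months + 5 months = 159 months
Early plea reduction: 10% of 159 months = 15 months (rounded down)
After reduction: 159 − 15 = 144 months
Less pre-trial detention credit: 144 months − 11 months = 133 months
Minimum 139 months: 133 months is below the minimum → 139 months

139 months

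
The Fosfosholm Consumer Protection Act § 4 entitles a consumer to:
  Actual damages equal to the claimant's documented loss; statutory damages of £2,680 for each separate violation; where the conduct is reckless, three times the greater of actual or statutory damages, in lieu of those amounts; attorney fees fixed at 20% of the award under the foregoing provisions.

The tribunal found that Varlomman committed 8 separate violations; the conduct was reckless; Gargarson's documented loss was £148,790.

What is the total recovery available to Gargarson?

£535,644

Statutory damages: 8 × £2,680 = £21,440
Greater of actual damages (£148,790) or statutory damages (£21,440): £148,790
Trebled: 3 × £148,790 = £446,370
Attorney fees: 20% of £446,370 = £89,274
Total recovery: £446,370 + £89,274 = £535,644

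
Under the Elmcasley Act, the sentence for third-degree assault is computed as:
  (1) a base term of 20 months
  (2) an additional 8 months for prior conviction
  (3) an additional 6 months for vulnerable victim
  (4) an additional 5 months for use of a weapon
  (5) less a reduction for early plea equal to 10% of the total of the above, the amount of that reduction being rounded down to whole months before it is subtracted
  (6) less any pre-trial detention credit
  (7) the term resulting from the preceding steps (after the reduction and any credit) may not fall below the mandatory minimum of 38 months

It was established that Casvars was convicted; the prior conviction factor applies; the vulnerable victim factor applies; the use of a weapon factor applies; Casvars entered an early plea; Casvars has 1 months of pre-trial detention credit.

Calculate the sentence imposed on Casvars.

Prior conviction enhancement: +8 months
Vulnerable victim enhancement: +6 months
Use of a weapon enhancement: +5 months
Adjusted term: 20 months + 8 months + 6 months + 5 months = 39 months
Early plea reduction: 10% of 39 months = 3 months (rounded down)
After reduction: 39 − 3 = 36 months
Less pre-trial detention credit: 36 months − 1 months = 35 months
Minimum 38 months: 35 months is below the minimum → 38 months

38 months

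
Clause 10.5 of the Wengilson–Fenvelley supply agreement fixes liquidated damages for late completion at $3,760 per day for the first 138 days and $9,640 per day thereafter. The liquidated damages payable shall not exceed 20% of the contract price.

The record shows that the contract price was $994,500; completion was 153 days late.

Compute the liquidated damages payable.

First 138 days: 138 × $3,760 = $518,880
Remaining days: (153 − 138) × $9,640 = $144,600
Accrued per-day damages: $518,880 + $144,600 = $663,480
Cap: 20% of $994,500 = $198,900
Cap at $198,900: $663,480 exceeds the cap → $198,900

$198,900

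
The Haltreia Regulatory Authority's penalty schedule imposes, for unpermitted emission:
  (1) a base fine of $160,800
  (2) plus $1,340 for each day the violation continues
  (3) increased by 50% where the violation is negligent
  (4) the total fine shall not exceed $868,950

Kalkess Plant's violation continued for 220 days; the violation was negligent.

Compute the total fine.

Per-day component: 220 × $1,340 = $294,800
Base plus per-day: $160,800 + $294,800 = $455,600
Enhancement: 50% of $455,600 = $227,800
Enhanced fine: $455,600 + $227,800 = $683,400
Cap at $868,950: $683,400 is within the cap, no reduction.

$683,400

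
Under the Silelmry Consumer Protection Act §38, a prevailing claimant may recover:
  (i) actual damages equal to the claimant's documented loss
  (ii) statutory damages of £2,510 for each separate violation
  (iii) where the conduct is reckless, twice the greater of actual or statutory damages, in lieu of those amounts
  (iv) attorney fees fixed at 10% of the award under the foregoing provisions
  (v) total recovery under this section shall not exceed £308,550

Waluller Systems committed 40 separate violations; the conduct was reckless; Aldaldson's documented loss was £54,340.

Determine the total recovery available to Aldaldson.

£220,880

Statutory damages: 40 × £2,510 = £100,400
Greater of actual damages (£54,340) or statutory damages (£100,400): £100,400
Doubled: 2 × £100,400 = £200,800
Attorney fees: 10% of £200,800 = £20,080
Total before cap: £200,800 + £20,080 = £220,880
Cap at £308,550: £220,880 is within the cap, no reduction.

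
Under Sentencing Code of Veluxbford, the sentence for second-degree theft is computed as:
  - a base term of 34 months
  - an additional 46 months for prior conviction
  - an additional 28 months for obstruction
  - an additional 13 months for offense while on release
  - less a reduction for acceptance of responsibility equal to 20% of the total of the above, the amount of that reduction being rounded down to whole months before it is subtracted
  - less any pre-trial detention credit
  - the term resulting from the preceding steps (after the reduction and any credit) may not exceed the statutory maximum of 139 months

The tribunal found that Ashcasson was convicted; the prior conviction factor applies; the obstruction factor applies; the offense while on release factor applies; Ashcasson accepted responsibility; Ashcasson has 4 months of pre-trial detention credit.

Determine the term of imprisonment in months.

93 months

Prior conviction enhancement: +46 months
Obstruction enhancement: +28 months
Offense while on release enhancement: +13 months
Adjusted term: 34 months + 46 months + 28 months + 13 months = 121 months
Acceptance of responsibility reduction: 20% of 121 months = 24 months (rounded down)
After reduction: 121 − 24 = 97 months
Less pre-trial detention credit: 97 months − 4 months = 93 months
Cap at 139 months: 93 months is within the cap, no reduction.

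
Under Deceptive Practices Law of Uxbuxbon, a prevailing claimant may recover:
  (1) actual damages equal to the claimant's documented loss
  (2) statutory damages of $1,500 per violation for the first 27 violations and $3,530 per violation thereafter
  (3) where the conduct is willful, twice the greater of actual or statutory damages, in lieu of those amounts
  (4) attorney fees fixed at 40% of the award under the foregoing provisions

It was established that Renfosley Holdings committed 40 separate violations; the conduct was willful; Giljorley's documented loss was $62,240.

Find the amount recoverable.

$241,892

First 27 violations: 27 × $1,500 = $40,500
Remaining violations: (40 − 27) × $3,530 = $45,890
Statutory damages: $40,500 + $45,890 = $86,390
Greater of actual damages ($62,240) or statutory damages ($86,390): $86,390
Doubled: 2 × $86,390 = $172,780
Attorney fees: 40% of $172,780 = $69,112
Total recovery: $172,780 + $69,112 = $241,892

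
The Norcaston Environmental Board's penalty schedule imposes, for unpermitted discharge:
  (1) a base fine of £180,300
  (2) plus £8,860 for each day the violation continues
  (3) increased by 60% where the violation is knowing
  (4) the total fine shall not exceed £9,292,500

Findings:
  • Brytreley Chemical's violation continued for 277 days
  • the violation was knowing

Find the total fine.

£4,215,232

Per-day component: 277 × £8,860 = £2,454,220
Base plus per-day: £180,300 + £2,454,220 = £2,634,520
Enhancement: 60% of £2,634,520 = £1,580,712
Enhanced fine: £2,634,520 + £1,580,712 = £4,215,232
Cap at £9,292,500: £4,215,232 is within the cap, no reduction.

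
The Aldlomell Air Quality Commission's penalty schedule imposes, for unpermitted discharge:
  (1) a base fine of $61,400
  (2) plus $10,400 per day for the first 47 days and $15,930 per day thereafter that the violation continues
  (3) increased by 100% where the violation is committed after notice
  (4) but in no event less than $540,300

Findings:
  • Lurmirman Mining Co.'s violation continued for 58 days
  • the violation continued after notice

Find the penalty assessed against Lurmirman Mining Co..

First 47 days: 47 × $10,400 = $488,800
Remaining days: (58 − 47) × $15,930 = $175,230
Per-day component: $488,800 + $175,230 = $664,030
Base plus per-day: $61,400 + $664,030 = $725,430
Enhancement: 100% of $725,430 = $725,430
Enhanced fine: $725,430 + $725,430 = $1,450,860
Minimum $540,300: $1,450,860 meets the minimum, no increase.

$1,450,860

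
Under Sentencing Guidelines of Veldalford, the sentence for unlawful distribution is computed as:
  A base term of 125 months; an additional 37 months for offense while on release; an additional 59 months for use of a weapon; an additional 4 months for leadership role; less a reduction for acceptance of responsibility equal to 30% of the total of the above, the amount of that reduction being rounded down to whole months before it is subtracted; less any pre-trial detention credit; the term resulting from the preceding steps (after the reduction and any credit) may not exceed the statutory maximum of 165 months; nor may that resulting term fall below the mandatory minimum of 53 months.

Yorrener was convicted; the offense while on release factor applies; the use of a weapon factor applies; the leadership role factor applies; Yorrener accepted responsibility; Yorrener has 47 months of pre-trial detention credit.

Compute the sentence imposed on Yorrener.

111 months

Offense while on release enhancement: +37 months
Use of a weapon enhancement: +59 months
Leadership role enhancement: +4 months
Adjusted term: 125 months + 37 months + 59 months + 4 months = 225 months
Acceptance of responsibility reduction: 30% of 225 months = 67 months (rounded down)
After reduction: 225 − 67 = 158 months
Less pre-trial detention credit: 158 months − 47 months = 111 months
Cap at 165 months: 111 months is within the cap, no reduction.
Minimum 53 months: 111 months meets the minimum, no increase.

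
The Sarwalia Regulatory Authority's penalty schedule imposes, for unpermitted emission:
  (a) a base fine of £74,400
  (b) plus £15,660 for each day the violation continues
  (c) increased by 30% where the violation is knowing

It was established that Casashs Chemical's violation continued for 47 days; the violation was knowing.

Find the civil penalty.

£1,053,546

Per-day component: 47 × £15,660 = £736,020
Base plus per-day: £74,400 + £736,020 = £810,420
Enhancement: 30% of £810,420 = £243,126
Enhanced fine: £810,420 + £243,126 = £1,053,546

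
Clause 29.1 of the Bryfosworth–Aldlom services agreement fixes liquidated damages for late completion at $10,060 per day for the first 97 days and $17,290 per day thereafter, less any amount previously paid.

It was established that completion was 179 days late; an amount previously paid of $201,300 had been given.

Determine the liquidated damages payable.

First 97 days: 97 × $10,060 = $975,820
Remaining days: (179 − 97) × $17,290 = $1,417,780
Accrued per-day damages: $975,820 + $1,417,780 = $2,393,600
Less amount previously paid: $2,393,600 − $201,300 = $2,192,300

$2,192,300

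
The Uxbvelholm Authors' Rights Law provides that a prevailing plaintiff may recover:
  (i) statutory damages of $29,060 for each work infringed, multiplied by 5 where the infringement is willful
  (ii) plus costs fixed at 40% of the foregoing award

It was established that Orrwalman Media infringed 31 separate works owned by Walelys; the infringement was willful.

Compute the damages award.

$6,306,020

Statutory damages: 31 × $29,060 = $900,860
Multiplied by 5: 5 × $900,860 = $4,504,300
Costs: 40% of $4,504,300 = $1,801,720
Award plus costs: $4,504,300 + $1,801,720 = $6,306,020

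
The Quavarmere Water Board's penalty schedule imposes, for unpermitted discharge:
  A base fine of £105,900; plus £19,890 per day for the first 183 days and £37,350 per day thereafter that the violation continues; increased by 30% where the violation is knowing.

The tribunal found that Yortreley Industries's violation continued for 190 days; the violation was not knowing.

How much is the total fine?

£4,007,220

First 183 days: 183 × £19,890 = £3,639,870
Remaining days: (190 − 183) × £37,350 = £261,450
Per-day component: £3,639,870 + £261,450 = £3,901,320
Base plus per-day: £105,900 + £3,901,320 = £4,007,220
The violation was not knowing: no 30% increase.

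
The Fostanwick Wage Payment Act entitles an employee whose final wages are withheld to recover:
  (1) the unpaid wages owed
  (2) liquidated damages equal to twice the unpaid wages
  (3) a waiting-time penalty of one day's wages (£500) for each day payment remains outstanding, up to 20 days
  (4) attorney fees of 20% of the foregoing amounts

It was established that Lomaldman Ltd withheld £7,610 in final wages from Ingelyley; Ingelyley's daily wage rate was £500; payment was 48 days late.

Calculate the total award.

£39,396

Doubled: 2 × £7,610 = £15,220
Penalty days: min(48, 20) = 20
Waiting-time penalty: 20 × £500 = £10,000
Subtotal: £7,610 + £15,220 + £10,000 = £32,830
Attorney fees: 20% of £32,830 = £6,566
Total award: £32,830 + £6,566 = £39,396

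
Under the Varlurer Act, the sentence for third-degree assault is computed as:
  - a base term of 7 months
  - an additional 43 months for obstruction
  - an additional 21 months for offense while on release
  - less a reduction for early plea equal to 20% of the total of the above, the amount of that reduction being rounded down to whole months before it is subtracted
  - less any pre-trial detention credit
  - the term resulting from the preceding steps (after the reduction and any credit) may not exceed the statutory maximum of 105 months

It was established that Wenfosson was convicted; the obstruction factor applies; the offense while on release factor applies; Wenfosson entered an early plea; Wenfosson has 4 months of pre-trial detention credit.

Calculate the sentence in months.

53 months

Obstruction enhancement: +43 months
Offense while on release enhancement: +21 months
Adjusted term: 7 months + 43 months + 21 months = 71 months
Early plea reduction: 20% of 71 months = 14 months (rounded down)
After reduction: 71 − 14 = 57 months
Less pre-trial detention credit: 57 months − 4 months = 53 months
Cap at 105 months: 53 months is within the cap, no reduction.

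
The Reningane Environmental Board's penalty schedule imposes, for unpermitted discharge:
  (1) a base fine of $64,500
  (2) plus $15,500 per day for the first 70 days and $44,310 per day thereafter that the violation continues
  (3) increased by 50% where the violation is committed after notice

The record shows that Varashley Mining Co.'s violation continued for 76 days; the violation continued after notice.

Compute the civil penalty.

First 70 days: 70 × $15,500 = $1,085,000
Remaining days: (76 − 70) × $44,310 = $265,860
Per-day component: $1,085,000 + $265,860 = $1,350,860
Base plus per-day: $64,500 + $1,350,860 = $1,415,360
Enhancement: 50% of $1,415,360 = $707,680
Enhanced fine: $1,415,360 + $707,680 = $2,123,040

$2,123,040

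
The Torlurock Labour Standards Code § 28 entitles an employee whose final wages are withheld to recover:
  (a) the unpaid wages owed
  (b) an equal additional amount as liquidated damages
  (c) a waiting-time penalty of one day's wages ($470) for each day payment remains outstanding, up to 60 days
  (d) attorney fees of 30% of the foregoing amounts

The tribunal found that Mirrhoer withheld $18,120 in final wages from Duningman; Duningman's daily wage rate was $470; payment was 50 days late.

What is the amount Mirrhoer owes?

Liquidated damages (equal amount): $18,120
Penalty days: min(50, 60) = 50
Waiting-time penalty: 50 × $470 = $23,500
Subtotal: $18,120 + $18,120 + $23,500 = $59,740
Attorney fees: 30% of $59,740 = $17,922
Total award: $59,740 + $17,922 = $77,662

$77,662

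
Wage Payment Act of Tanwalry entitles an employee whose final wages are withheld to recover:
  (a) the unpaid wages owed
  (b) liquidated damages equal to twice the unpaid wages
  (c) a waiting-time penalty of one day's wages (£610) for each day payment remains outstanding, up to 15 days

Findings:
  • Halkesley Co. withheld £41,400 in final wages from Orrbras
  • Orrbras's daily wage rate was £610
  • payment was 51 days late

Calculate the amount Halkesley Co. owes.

£133,350

Doubled: 2 × £41,400 = £82,800
Penalty days: min(51, 15) = 15
Waiting-time penalty: 15 × £610 = £9,150
Total award: £41,400 + £82,800 + £9,150 = £133,350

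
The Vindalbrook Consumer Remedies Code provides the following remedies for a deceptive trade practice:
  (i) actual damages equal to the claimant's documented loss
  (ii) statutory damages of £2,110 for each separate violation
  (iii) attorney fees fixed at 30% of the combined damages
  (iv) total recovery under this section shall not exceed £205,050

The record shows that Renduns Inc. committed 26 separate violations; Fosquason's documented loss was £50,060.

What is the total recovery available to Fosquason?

Statutory damages: 26 × £2,110 = £54,860
Combined damages: £50,060 + £54,860 = £104,920
Attorney fees: 30% of £104,920 = £31,476
Total before cap: £104,920 + £31,476 = £136,396
Cap at £205,050: £136,396 is within the cap, no reduction.

Total recovery: £136,396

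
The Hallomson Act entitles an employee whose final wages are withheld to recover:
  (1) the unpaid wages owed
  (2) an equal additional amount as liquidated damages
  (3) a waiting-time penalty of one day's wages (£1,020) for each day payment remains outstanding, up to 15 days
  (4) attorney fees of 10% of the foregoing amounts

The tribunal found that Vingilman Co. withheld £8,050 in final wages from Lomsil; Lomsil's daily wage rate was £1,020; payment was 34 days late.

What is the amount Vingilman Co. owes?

Liquidated damages (equal amount): £8,050
Penalty days: min(34, 15) = 15
Waiting-time penalty: 15 × £1,020 = £15,300
Subtotal: £8,050 + £8,050 + £15,300 = £31,400
Attorney fees: 10% of £31,400 = £3,140
Total award: £31,400 + £3,140 = £34,540

£34,540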